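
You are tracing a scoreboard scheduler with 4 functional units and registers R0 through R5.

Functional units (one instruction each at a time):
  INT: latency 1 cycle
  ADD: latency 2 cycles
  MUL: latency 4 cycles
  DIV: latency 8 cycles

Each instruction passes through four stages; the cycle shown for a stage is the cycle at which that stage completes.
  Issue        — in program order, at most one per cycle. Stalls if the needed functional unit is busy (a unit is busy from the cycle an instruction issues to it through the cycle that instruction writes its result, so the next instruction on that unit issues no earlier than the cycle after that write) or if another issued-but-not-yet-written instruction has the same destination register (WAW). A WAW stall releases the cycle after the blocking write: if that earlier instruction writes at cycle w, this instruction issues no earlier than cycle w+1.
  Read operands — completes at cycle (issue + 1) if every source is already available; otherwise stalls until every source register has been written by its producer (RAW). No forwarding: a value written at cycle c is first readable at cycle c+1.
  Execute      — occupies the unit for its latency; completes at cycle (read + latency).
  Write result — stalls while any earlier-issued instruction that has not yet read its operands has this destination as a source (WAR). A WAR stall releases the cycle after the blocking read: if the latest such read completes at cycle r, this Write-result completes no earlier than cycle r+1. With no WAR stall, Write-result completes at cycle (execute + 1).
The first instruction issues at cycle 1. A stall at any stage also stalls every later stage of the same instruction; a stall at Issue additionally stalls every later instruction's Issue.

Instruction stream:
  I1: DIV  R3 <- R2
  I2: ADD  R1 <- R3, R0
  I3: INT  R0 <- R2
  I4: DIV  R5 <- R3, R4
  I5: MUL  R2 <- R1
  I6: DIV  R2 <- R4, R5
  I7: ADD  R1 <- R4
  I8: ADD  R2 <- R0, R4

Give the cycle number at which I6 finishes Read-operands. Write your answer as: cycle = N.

t=1  issue I1 (DIV)
t=2  I1 read-ops, issue I2 (ADD)
t=3  issue I3 (INT)
t=4  I3 read-ops
t=5  I3 finished on INT
t=10  I1 finished on DIV
t=11  I1→R3
t=12  I2 read-ops, issue I4 (DIV)
t=13  I3→R0, I4 read-ops, issue I5 (MUL)
t=14  I2 finished on ADD
t=15  I2→R1
t=16  I5 read-ops
t=20  I5 finished on MUL
t=21  I4 finished on DIV, I5→R2
t=22  I4→R5
t=23  issue I6 (DIV)
t=24  I6 read-ops, issue I7 (ADD)
t=25  I7 read-ops
t=27  I7 finished on ADD
t=28  I7→R1
t=32  I6 finished on DIV
t=33  I6→R2
t=34  issue I8 (ADD)
t=35  I8 read-ops
t=37  I8 finished on ADD
t=38  I8→R2

cycle = 24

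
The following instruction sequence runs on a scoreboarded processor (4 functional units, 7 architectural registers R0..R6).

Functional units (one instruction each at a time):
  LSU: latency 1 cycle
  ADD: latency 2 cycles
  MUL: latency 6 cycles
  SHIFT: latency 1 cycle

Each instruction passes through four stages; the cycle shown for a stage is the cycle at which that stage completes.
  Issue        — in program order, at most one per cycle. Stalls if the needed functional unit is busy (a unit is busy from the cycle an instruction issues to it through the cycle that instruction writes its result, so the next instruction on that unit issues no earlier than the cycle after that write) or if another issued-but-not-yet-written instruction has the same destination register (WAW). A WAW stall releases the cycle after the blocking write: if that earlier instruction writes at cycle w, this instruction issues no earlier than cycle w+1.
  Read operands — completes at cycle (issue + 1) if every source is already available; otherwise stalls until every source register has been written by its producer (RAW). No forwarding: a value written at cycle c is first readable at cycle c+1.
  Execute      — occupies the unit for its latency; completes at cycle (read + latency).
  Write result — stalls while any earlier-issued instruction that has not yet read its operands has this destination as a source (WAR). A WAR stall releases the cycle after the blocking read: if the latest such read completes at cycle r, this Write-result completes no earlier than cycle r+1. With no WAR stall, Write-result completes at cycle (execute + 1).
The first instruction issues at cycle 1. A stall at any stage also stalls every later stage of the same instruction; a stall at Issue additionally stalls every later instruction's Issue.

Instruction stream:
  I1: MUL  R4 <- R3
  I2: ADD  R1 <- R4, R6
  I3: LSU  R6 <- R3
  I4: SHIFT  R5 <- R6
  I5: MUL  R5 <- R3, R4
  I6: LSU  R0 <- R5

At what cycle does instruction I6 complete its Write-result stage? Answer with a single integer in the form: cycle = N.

cycle = 26

c1: I1→MUL
c2: I1 RO | I2→ADD
c3: I3→LSU
c4: I3 RO | I4→SHIFT
c5: I3 EX
c8: I1 EX
c9: I1 WR R4
c10: I2 RO
c11: I3 WR R6
c12: I2 EX | I4 RO
c13: I2 WR R1 | I4 EX
c14: I4 WR R5
c15: I5→MUL
c16: I5 RO | I6→LSU
c22: I5 EX
c23: I5 WR R5
c24: I6 RO
c25: I6 EX
c26: I6 WR R0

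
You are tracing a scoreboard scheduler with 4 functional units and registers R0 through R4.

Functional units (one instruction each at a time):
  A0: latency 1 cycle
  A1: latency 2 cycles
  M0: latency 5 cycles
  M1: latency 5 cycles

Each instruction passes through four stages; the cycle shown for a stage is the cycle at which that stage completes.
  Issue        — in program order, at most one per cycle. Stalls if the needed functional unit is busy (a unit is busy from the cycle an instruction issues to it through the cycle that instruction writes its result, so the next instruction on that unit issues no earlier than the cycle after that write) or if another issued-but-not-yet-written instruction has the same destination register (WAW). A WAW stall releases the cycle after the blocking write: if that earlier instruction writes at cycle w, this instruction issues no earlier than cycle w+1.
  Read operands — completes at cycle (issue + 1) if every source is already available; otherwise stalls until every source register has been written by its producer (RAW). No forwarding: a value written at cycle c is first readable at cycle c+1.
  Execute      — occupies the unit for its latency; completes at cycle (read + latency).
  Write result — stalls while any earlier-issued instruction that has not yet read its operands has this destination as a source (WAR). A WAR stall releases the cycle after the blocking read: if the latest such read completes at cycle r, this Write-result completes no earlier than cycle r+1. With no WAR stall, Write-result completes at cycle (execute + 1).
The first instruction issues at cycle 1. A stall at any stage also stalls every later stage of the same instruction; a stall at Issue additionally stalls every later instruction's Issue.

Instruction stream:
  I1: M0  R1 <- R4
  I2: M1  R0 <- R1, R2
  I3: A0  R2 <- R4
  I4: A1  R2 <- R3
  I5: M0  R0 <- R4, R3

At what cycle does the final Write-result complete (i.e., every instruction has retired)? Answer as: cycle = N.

cycle = 23

[1] I1→M0
[2] I1 RO, I2→M1
[3] I3→A0
[4] I3 RO
[5] I3 EX
[7] I1 EX
[8] I1 WR R1
[9] I2 RO
[10] I3 WR R2
[11] I4→A1
[12] I4 RO
[14] I2 EX, I4 EX
[15] I2 WR R0, I4 WR R2
[16] I5→M0
[17] I5 RO
[22] I5 EX
[23] I5 WR R0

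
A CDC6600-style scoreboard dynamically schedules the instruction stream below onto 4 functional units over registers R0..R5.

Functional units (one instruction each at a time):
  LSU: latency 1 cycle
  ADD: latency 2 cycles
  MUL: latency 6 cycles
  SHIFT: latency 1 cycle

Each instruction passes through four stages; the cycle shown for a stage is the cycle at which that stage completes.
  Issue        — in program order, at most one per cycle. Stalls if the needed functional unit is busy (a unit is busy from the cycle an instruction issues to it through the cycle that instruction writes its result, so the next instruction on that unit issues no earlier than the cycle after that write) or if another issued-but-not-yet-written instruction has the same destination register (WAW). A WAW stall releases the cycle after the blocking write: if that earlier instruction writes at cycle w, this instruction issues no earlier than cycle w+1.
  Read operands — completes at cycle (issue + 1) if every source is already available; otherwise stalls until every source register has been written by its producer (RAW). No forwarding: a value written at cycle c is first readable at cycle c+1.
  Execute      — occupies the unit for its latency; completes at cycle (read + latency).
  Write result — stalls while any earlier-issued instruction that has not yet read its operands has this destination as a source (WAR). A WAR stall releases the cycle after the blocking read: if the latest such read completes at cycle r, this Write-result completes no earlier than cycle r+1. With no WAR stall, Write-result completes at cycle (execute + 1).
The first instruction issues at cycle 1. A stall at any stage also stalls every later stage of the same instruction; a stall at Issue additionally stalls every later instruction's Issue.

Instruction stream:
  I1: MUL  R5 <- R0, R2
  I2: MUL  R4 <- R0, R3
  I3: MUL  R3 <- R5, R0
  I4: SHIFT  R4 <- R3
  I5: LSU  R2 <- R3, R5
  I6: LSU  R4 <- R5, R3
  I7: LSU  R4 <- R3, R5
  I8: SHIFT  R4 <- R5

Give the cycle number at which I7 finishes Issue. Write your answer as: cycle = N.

I1  is:1  ro:2  ex:8  wr:9
I2  is:10  ro:11  ex:17  wr:18  — struct: MUL busy until I1 writes@9
I3  is:19  ro:20  ex:26  wr:27  — struct: MUL busy until I2 writes@18
I4  is:20  ro:28  ex:29  wr:30  — RAW R3: wait I3 write@27
I5  is:21  ro:28  ex:29  wr:30  — RAW R3: wait I3 write@27
I6  is:31  ro:32  ex:33  wr:34  — struct: LSU busy until I5 writes@30
I7  is:35  ro:36  ex:37  wr:38  — struct: LSU busy until I6 writes@34
I8  is:39  ro:40  ex:41  wr:42  — WAW R4: wait I7 write@38

cycle = 35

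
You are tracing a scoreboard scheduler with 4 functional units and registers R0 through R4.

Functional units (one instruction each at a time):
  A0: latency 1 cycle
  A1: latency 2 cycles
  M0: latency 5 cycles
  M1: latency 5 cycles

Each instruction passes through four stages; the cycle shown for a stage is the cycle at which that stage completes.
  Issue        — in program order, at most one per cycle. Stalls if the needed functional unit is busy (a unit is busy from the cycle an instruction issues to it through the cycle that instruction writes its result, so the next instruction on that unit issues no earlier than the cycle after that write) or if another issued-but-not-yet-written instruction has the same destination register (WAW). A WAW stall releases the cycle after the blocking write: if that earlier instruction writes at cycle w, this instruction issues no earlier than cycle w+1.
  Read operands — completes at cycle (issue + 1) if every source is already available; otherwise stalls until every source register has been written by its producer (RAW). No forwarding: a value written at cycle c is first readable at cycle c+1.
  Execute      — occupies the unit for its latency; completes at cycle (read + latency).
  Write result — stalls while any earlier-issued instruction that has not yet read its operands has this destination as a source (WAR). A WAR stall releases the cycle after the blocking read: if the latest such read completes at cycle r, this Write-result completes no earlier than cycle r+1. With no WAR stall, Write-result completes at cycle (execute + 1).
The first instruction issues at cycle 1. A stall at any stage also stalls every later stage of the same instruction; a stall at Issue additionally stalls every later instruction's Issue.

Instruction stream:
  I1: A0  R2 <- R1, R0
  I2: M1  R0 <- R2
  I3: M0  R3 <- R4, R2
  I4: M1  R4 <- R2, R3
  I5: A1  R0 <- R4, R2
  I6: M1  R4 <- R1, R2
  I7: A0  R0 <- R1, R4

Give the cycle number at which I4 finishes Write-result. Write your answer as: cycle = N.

I1 -> (1, 2, 3, 4)
I2 -> (2, 5, 10, 11)  // RAW R2: wait I1 write@4
I3 -> (3, 5, 10, 11)  // RAW R2: wait I1 write@4
I4 -> (12, 13, 18, 19)  // struct: M1 busy until I2 writes@11
I5 -> (13, 20, 22, 23)  // RAW R4: wait I4 write@19
I6 -> (20, 21, 26, 27)  // struct: M1 busy until I4 writes@19
I7 -> (24, 28, 29, 30)  // WAW R0: wait I5 write@23, RAW R4: wait I6 write@27

cycle = 19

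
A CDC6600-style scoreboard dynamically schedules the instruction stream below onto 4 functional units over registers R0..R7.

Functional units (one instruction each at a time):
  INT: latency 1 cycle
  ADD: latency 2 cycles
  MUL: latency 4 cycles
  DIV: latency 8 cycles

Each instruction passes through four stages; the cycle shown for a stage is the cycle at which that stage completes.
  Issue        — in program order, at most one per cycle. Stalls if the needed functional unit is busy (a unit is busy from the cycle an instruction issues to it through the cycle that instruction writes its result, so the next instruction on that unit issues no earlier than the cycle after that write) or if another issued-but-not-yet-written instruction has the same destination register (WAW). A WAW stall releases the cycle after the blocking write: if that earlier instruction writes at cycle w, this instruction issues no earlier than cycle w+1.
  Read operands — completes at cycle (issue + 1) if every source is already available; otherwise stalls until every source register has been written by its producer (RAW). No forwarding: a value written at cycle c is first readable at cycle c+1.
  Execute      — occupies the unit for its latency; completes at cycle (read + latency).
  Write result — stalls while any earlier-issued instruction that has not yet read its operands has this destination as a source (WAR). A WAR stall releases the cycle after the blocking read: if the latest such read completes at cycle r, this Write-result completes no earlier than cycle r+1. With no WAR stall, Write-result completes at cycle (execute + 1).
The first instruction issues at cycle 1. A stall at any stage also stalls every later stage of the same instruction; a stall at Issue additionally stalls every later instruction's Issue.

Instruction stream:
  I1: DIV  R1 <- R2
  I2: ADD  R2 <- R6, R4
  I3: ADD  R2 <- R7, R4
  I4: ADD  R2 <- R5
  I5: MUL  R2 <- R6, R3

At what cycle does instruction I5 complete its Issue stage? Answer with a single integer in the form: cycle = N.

[1] I1 dispatched to DIV
[2] I1 operands ready, I2 dispatched to ADD
[3] I2 operands ready
[5] I2 complete
[6] R2←I2
[7] I3 dispatched to ADD
[8] I3 operands ready
[10] I1 complete, I3 complete
[11] R1←I1, R2←I3
[12] I4 dispatched to ADD
[13] I4 operands ready
[15] I4 complete
[16] R2←I4
[17] I5 dispatched to MUL
[18] I5 operands ready
[22] I5 complete
[23] R2←I5

cycle = 17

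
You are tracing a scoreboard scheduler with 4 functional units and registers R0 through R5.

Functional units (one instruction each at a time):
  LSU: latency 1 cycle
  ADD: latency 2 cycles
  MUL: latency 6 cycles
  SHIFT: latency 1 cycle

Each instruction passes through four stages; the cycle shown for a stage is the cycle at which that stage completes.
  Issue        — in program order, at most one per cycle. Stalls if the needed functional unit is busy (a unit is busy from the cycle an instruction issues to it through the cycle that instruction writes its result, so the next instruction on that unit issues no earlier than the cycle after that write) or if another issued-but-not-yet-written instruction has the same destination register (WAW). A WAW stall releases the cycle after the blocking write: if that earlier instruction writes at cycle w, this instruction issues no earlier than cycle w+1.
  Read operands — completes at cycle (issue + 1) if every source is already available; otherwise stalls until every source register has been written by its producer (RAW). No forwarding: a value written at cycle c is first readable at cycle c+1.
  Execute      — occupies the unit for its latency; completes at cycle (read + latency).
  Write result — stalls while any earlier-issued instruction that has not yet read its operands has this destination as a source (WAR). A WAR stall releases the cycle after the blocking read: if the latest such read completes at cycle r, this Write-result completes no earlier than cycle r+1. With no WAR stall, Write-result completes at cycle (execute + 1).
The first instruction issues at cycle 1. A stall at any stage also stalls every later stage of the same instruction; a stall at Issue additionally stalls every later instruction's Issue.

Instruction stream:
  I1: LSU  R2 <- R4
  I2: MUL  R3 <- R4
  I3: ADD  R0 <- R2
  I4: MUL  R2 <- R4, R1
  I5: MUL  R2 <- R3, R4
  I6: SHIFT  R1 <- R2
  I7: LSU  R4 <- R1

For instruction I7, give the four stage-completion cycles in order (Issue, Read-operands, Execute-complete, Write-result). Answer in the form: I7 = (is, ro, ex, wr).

I7 = (22, 32, 33, 34)

1) issue 1, read 2, done 3, write 4
2) issue 2, read 3, done 9, write 10
3) issue 3, read 5, done 7, write 8  <RAW R2: wait I1 write@4>
4) issue 11, read 12, done 18, write 19  <struct: MUL busy until I2 writes@10>
5) issue 20, read 21, done 27, write 28  <struct: MUL busy until I4 writes@19>
6) issue 21, read 29, done 30, write 31  <RAW R2: wait I5 write@28>
7) issue 22, read 32, done 33, write 34  <RAW R1: wait I6 write@31>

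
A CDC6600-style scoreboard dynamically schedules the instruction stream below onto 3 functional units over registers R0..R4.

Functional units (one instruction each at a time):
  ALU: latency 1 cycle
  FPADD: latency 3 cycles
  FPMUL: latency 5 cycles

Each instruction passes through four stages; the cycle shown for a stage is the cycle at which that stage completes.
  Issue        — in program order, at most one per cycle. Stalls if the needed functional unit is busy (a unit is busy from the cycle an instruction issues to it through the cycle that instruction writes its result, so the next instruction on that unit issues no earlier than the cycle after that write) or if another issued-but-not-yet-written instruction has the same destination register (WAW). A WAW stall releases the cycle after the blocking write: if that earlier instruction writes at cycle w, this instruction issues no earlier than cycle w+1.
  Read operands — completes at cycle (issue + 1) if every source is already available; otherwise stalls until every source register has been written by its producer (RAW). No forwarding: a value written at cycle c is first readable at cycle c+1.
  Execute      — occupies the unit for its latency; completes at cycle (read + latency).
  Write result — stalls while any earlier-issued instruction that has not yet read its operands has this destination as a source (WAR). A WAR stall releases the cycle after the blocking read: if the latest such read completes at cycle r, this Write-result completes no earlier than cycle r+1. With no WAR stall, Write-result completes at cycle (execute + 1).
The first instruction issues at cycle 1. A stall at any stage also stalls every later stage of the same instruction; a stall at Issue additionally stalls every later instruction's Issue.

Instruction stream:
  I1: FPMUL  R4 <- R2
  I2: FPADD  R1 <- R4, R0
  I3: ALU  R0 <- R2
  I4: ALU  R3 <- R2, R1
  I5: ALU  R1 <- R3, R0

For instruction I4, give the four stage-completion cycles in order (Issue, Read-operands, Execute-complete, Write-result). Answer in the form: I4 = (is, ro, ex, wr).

1) issue 1, read 2, done 7, write 8
2) issue 2, read 9, done 12, write 13  <RAW R4: wait I1 write@8>
3) issue 3, read 4, done 5, write 10  <WAR R0: wait I2 read@9>
4) issue 11, read 14, done 15, write 16  <struct: ALU busy until I3 writes@10 / RAW R1: wait I2 write@13>
5) issue 17, read 18, done 19, write 20  <struct: ALU busy until I4 writes@16>

I4 = (11, 14, 15, 16)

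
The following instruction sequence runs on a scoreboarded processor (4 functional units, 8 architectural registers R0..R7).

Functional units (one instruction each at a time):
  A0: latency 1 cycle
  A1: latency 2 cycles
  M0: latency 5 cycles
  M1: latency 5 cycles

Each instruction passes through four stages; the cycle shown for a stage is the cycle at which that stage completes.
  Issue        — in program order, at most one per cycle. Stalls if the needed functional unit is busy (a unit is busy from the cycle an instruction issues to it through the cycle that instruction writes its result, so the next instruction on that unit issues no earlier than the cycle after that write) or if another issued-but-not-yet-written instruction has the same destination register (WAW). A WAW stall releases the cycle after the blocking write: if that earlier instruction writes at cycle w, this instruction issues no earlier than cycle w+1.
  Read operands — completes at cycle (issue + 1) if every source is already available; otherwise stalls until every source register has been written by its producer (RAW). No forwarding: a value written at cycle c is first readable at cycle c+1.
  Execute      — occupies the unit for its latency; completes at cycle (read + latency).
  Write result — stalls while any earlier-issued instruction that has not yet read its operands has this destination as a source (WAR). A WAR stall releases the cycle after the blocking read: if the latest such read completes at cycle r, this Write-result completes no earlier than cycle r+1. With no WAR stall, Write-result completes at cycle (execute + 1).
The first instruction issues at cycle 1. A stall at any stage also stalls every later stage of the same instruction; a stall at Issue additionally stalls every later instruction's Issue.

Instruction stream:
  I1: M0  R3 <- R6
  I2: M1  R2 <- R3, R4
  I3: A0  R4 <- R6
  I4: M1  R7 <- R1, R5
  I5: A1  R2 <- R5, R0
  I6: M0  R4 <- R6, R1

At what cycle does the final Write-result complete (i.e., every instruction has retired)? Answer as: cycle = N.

cycle 1: issue I1 (M0)
cycle 2: I1 read-ops · issue I2 (M1)
cycle 3: issue I3 (A0)
cycle 4: I3 read-ops
cycle 5: I3 finished on A0
cycle 7: I1 finished on M0
cycle 8: I1→R3
cycle 9: I2 read-ops
cycle 10: I3→R4
cycle 14: I2 finished on M1
cycle 15: I2→R2
cycle 16: issue I4 (M1)
cycle 17: I4 read-ops · issue I5 (A1)
cycle 18: I5 read-ops · issue I6 (M0)
cycle 19: I6 read-ops
cycle 20: I5 finished on A1
cycle 21: I5→R2
cycle 22: I4 finished on M1
cycle 23: I4→R7
cycle 24: I6 finished on M0
cycle 25: I6→R4

cycle = 25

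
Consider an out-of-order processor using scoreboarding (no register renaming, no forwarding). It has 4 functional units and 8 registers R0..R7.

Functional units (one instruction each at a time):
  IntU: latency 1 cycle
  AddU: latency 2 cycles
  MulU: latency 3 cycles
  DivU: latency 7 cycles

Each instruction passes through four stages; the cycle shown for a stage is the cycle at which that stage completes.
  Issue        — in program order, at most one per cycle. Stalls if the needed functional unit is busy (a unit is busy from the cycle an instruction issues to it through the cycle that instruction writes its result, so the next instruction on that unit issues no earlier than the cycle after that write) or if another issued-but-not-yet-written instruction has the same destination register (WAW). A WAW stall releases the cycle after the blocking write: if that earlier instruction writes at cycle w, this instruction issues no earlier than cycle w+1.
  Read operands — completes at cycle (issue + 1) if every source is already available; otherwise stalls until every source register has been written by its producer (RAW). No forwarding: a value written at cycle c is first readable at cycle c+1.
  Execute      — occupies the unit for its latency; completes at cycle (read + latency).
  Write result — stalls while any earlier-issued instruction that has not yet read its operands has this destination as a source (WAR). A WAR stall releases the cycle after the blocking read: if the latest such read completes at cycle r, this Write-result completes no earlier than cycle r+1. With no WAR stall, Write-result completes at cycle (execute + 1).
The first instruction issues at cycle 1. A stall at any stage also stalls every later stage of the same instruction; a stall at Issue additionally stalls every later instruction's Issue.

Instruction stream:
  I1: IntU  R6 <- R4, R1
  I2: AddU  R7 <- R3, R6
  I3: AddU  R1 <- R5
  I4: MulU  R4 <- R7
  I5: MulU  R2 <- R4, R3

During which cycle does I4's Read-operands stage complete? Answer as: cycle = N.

cycle = 11

c1: I1→IntU
c2: I1 RO | I2→AddU
c3: I1 EX
c4: I1 WR R6
c5: I2 RO
c7: I2 EX
c8: I2 WR R7
c9: I3→AddU
c10: I3 RO | I4→MulU
c11: I4 RO
c12: I3 EX
c13: I3 WR R1
c14: I4 EX
c15: I4 WR R4
c16: I5→MulU
c17: I5 RO
c20: I5 EX
c21: I5 WR R2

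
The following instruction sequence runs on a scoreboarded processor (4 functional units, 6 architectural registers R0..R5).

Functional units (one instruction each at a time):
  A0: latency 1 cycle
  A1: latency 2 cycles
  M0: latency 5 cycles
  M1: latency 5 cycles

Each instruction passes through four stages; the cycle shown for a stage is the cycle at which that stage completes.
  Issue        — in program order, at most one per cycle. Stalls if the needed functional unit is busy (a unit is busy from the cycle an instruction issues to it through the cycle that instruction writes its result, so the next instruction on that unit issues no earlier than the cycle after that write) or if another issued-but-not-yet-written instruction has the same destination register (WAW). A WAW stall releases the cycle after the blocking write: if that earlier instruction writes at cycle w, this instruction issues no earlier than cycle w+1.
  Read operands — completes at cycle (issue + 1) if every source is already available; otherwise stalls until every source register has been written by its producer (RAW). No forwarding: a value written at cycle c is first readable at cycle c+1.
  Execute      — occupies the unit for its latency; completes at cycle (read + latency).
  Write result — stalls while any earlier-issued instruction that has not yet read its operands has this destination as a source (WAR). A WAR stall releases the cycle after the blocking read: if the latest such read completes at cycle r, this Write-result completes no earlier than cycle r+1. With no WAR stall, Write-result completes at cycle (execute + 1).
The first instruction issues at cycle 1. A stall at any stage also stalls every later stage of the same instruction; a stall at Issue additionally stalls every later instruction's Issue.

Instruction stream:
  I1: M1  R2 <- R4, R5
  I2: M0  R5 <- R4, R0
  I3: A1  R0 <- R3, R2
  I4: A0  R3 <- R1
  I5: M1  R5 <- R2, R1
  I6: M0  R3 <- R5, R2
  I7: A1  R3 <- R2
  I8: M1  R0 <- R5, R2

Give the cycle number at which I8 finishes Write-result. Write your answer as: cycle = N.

c1: I1 dispatched to M1
c2: I1 operands ready · I2 dispatched to M0
c3: I2 operands ready · I3 dispatched to A1
c4: I4 dispatched to A0
c5: I4 operands ready
c6: I4 complete
c7: I1 complete
c8: R2←I1 · I2 complete
c9: R5←I2 · I3 operands ready
c10: R3←I4 · I5 dispatched to M1
c11: I3 complete · I5 operands ready · I6 dispatched to M0
c12: R0←I3
c16: I5 complete
c17: R5←I5
c18: I6 operands ready
c23: I6 complete
c24: R3←I6
c25: I7 dispatched to A1
c26: I7 operands ready · I8 dispatched to M1
c27: I8 operands ready
c28: I7 complete
c29: R3←I7
c32: I8 complete
c33: R0←I8

cycle = 33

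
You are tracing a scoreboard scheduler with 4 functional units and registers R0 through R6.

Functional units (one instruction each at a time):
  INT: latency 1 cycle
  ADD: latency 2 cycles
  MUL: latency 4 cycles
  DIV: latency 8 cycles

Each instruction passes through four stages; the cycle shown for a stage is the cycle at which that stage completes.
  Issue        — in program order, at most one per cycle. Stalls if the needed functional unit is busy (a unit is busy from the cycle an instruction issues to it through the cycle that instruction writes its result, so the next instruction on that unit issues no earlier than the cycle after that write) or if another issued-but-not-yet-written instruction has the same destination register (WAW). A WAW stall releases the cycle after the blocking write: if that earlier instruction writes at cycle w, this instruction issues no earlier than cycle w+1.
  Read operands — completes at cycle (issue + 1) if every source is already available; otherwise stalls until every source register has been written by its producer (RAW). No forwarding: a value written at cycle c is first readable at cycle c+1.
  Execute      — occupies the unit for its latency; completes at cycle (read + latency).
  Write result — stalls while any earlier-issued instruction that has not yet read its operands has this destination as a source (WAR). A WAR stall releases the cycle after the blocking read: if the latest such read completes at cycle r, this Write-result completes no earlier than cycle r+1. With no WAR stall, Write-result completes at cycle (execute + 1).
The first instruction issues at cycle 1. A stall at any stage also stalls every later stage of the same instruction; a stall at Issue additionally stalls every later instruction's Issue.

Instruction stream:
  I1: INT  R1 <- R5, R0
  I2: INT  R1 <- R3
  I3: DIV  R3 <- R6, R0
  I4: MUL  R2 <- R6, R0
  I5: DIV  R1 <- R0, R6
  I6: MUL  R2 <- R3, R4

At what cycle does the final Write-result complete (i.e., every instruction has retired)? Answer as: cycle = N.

cycle = 27

t=1  issue I1 (INT)
t=2  I1 read-ops
t=3  I1 finished on INT
t=4  I1→R1
t=5  issue I2 (INT)
t=6  I2 read-ops | issue I3 (DIV)
t=7  I2 finished on INT | I3 read-ops | issue I4 (MUL)
t=8  I2→R1 | I4 read-ops
t=12  I4 finished on MUL
t=13  I4→R2
t=15  I3 finished on DIV
t=16  I3→R3
t=17  issue I5 (DIV)
t=18  I5 read-ops | issue I6 (MUL)
t=19  I6 read-ops
t=23  I6 finished on MUL
t=24  I6→R2
t=26  I5 finished on DIV
t=27  I5→R1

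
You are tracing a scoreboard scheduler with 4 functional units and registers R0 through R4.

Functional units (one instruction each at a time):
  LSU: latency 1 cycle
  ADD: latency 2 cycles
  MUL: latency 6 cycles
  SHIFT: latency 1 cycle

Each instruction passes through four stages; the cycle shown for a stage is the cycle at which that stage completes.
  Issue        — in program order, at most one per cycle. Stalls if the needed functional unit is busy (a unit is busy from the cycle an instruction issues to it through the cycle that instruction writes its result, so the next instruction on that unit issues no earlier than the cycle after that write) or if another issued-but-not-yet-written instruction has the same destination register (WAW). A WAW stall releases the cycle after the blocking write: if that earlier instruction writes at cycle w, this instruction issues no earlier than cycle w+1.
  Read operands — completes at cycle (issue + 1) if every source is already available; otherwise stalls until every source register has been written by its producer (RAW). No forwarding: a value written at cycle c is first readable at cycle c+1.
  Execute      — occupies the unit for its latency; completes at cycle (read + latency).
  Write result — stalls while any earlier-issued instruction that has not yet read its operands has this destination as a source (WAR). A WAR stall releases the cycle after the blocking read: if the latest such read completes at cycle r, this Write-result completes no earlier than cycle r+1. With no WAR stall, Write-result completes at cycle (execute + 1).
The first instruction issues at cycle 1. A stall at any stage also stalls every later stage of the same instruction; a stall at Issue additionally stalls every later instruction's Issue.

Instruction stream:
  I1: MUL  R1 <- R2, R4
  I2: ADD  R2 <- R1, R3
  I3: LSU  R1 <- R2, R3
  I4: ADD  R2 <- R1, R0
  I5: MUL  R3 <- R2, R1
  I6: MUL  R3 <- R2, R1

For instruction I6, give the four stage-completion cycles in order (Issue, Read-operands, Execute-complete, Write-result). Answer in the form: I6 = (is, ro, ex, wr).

I6 = (29, 30, 36, 37)

c1: I1 dispatched to MUL
c2: I1 operands ready · I2 dispatched to ADD
c8: I1 complete
c9: R1←I1
c10: I2 operands ready · I3 dispatched to LSU
c12: I2 complete
c13: R2←I2
c14: I3 operands ready · I4 dispatched to ADD
c15: I3 complete · I5 dispatched to MUL
c16: R1←I3
c17: I4 operands ready
c19: I4 complete
c20: R2←I4
c21: I5 operands ready
c27: I5 complete
c28: R3←I5
c29: I6 dispatched to MUL
c30: I6 operands ready
c36: I6 complete
c37: R3←I6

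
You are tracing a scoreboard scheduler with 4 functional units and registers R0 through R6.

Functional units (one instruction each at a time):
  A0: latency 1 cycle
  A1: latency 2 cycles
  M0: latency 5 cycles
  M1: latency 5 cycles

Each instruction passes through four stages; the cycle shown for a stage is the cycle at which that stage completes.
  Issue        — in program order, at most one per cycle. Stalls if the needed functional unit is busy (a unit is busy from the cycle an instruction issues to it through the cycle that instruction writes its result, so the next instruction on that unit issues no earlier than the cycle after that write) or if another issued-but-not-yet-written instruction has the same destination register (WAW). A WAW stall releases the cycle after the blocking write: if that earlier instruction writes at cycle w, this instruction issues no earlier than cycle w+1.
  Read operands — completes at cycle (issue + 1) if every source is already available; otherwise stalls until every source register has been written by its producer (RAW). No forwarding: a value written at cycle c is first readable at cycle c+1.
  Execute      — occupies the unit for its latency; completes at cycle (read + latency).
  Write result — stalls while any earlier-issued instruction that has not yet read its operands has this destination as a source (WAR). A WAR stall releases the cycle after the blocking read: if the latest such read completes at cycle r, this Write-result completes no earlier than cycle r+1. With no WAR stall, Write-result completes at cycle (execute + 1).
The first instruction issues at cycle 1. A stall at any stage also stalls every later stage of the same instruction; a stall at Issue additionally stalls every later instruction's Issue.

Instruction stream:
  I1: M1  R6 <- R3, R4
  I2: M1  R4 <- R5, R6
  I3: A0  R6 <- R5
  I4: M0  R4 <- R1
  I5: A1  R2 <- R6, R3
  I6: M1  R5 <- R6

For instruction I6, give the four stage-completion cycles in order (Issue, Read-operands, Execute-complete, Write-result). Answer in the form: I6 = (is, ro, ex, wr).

I6 = (19, 20, 25, 26)

1) issue 1, read 2, done 7, write 8
2) issue 9, read 10, done 15, write 16  <struct: M1 busy until I1 writes@8>
3) issue 10, read 11, done 12, write 13
4) issue 17, read 18, done 23, write 24  <WAW R4: wait I2 write@16>
5) issue 18, read 19, done 21, write 22
6) issue 19, read 20, done 25, write 26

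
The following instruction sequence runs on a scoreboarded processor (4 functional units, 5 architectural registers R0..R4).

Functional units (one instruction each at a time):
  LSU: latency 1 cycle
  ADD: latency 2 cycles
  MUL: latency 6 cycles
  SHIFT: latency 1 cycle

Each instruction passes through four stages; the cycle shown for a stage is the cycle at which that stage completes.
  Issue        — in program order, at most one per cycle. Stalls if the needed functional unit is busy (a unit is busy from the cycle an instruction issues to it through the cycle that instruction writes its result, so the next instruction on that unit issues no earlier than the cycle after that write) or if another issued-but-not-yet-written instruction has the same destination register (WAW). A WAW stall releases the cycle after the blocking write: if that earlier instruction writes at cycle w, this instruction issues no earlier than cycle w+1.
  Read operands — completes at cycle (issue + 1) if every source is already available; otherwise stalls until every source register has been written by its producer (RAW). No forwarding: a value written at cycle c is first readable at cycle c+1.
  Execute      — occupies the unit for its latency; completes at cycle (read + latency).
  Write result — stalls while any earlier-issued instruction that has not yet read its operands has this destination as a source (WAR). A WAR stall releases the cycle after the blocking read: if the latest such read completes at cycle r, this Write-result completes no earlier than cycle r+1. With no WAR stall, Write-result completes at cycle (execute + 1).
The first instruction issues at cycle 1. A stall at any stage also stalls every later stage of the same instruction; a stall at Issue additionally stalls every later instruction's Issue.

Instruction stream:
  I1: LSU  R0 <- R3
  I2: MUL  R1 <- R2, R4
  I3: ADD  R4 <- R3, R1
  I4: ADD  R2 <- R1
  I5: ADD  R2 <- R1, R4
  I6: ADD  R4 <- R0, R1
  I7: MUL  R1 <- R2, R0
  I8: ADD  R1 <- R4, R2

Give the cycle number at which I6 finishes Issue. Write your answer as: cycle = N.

1) issue 1, read 2, done 3, write 4
2) issue 2, read 3, done 9, write 10
3) issue 3, read 11, done 13, write 14  <RAW R1: wait I2 write@10>
4) issue 15, read 16, done 18, write 19  <struct: ADD busy until I3 writes@14>
5) issue 20, read 21, done 23, write 24  <struct: ADD busy until I4 writes@19>
6) issue 25, read 26, done 28, write 29  <struct: ADD busy until I5 writes@24>
7) issue 26, read 27, done 33, write 34
8) issue 35, read 36, done 38, write 39  <WAW R1: wait I7 write@34>

cycle = 25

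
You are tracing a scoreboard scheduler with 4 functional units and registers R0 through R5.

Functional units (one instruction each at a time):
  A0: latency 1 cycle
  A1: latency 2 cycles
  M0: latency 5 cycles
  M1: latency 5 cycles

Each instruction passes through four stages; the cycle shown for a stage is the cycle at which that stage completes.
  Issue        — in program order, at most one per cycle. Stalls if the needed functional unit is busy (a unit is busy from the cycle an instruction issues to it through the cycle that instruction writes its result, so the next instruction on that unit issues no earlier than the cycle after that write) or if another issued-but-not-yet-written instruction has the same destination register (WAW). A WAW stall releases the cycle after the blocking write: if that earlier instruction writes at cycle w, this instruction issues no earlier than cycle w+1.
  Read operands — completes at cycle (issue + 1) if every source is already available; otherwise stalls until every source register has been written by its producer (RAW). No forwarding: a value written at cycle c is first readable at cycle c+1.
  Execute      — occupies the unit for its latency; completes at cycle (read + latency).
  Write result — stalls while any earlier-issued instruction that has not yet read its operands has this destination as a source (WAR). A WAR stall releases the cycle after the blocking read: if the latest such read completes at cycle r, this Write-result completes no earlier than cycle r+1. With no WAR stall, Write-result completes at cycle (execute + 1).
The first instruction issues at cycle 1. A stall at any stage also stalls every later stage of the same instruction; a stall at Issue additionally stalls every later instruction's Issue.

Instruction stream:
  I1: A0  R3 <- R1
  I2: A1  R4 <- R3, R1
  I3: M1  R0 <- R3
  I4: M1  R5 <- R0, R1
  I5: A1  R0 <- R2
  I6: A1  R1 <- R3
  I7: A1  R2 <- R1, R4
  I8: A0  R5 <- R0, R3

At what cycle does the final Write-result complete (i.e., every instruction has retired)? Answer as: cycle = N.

cycle = 27

t=1  issue I1 (A0)
t=2  I1 read-ops | issue I2 (A1)
t=3  I1 finished on A0 | issue I3 (M1)
t=4  I1→R3
t=5  I2 read-ops | I3 read-ops
t=7  I2 finished on A1
t=8  I2→R4
t=10  I3 finished on M1
t=11  I3→R0
t=12  issue I4 (M1)
t=13  I4 read-ops | issue I5 (A1)
t=14  I5 read-ops
t=16  I5 finished on A1
t=17  I5→R0
t=18  I4 finished on M1 | issue I6 (A1)
t=19  I4→R5 | I6 read-ops
t=21  I6 finished on A1
t=22  I6→R1
t=23  issue I7 (A1)
t=24  I7 read-ops | issue I8 (A0)
t=25  I8 read-ops
t=26  I7 finished on A1 | I8 finished on A0
t=27  I7→R2 | I8→R5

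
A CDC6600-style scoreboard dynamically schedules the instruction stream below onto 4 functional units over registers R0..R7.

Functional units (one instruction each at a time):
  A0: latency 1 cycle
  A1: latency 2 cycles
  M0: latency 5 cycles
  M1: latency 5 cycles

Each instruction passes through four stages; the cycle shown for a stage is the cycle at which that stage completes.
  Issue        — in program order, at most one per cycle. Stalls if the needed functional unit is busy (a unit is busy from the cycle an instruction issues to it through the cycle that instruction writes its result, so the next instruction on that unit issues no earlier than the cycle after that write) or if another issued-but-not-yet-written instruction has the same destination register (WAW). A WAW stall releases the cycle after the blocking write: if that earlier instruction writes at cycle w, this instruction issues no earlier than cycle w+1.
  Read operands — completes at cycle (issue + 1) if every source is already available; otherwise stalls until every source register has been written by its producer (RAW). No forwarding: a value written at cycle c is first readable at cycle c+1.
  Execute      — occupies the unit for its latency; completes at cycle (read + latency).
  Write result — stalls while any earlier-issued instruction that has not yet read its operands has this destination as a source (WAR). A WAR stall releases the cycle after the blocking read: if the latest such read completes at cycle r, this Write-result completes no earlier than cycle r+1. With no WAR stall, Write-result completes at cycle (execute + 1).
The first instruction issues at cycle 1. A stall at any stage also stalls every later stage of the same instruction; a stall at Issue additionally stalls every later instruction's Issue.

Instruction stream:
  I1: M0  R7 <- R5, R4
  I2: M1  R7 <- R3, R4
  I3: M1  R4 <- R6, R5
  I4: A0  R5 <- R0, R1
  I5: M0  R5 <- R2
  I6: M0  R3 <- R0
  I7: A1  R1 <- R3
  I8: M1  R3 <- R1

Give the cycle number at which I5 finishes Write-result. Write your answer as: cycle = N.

c1: I1→M0
c2: I1 RO
c7: I1 EX
c8: I1 WR R7
c9: I2→M1
c10: I2 RO
c15: I2 EX
c16: I2 WR R7
c17: I3→M1
c18: I3 RO; I4→A0
c19: I4 RO
c20: I4 EX
c21: I4 WR R5
c22: I5→M0
c23: I3 EX; I5 RO
c24: I3 WR R4
c28: I5 EX
c29: I5 WR R5
c30: I6→M0
c31: I6 RO; I7→A1
c36: I6 EX
c37: I6 WR R3
c38: I7 RO; I8→M1
c40: I7 EX
c41: I7 WR R1
c42: I8 RO
c47: I8 EX
c48: I8 WR R3

cycle = 29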